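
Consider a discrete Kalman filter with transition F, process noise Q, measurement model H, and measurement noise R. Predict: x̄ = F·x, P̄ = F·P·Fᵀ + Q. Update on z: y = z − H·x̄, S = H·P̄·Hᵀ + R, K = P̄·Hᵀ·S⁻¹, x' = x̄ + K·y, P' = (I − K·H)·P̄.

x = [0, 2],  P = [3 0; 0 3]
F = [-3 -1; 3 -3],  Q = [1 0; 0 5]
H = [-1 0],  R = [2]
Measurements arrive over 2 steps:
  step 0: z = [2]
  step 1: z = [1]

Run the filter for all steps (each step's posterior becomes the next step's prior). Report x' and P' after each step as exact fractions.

step 0: x̄ = F·x = [-2, -6]
step 0: P̄ = F·P·Fᵀ + Q = [31 -18; -18 59]
step 0: y = z − H·x̄ = [0]
step 0: S = H·P̄·Hᵀ + R = [33]
step 0: K = P̄·Hᵀ·S⁻¹ = [-31/33; 6/11]
step 0: x' = x̄ + K·y = [-2, -6]
step 0: P' = (I − K·H)·P̄ = [62/33 -12/11; -12/11 541/11]
step 1: x̄ = F·x = [12, 12]
step 1: P̄ = F·P·Fᵀ + Q = [666/11 1365/11; 1365/11 5326/11]
step 1: y = z − H·x̄ = [13]
step 1: S = H·P̄·Hᵀ + R = [688/11]
step 1: K = P̄·Hᵀ·S⁻¹ = [-333/344; -1365/688]
step 1: x' = x̄ + K·y = [-201/344, -9489/688]
step 1: P' = (I − K·H)·P̄ = [333/172 1365/344; 1365/344 163733/688]

step 0: x' = [-2, -6], P' = [62/33 -12/11; -12/11 541/11]
step 1: x' = [-201/344, -9489/688], P' = [333/172 1365/344; 1365/344 163733/688]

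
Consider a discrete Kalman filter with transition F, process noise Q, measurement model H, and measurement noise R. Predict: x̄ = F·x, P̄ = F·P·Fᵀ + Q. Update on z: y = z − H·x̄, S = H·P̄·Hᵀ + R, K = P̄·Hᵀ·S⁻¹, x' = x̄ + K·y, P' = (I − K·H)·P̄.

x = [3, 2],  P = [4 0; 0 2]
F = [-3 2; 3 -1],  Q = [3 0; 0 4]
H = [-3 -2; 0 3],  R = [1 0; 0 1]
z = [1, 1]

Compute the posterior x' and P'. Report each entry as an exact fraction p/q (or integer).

x̄ = F·x = [-5, 7]
P̄ = F·P·Fᵀ + Q = [47 -40; -40 42]
y = z − H·x̄ = [0, -20]
S = H·P̄·Hᵀ + R = [112 108; 108 379]
K = P̄·Hᵀ·S⁻¹ = [-10159/30784 -1713/7696; 9/7696 639/1924]
x' = x̄ + K·y = [-1055/1924, 172/481]
P' = (I − K·H)·P̄ = [4909/30784 -571/7696; -571/7696 213/1924]

x' = [-1055/1924, 172/481]
P' = [4909/30784 -571/7696; -571/7696 213/1924]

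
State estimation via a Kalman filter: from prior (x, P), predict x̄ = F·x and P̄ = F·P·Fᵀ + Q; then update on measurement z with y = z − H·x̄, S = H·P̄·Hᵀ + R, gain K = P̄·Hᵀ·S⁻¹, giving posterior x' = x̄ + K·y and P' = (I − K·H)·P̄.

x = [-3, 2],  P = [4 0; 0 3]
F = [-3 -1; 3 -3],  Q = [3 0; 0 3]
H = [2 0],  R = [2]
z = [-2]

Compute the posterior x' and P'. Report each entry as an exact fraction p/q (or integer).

x̄ = F·x = [7, -15]
P̄ = F·P·Fᵀ + Q = [42 -27; -27 66]
y = z − H·x̄ = [-16]
S = H·P̄·Hᵀ + R = [170]
K = P̄·Hᵀ·S⁻¹ = [42/85; -27/85]
x' = x̄ + K·y = [-77/85, -843/85]
P' = (I − K·H)·P̄ = [42/85 -27/85; -27/85 4152/85]

x' = [-77/85, -843/85]
P' = [42/85 -27/85; -27/85 4152/85]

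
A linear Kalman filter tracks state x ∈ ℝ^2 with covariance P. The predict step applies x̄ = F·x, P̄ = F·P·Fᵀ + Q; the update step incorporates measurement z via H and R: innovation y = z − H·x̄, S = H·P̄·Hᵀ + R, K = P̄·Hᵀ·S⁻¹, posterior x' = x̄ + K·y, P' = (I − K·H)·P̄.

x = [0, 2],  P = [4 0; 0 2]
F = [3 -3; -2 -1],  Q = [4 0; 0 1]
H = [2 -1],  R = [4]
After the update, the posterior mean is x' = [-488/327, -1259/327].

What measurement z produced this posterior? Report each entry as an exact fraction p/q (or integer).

x̄ = F·x = [-6, -2]
P̄ = F·P·Fᵀ + Q = [58 -18; -18 19]
S = H·P̄·Hᵀ + R = [327]
K = P̄·Hᵀ·S⁻¹ = [134/327; -55/327]
x' − x̄ = [1474/327, -605/327] = K·y
y = (KᵀK)⁻¹·Kᵀ·(x' − x̄) = [11]
z = y + H·x̄ = [11] + [-10] = [1]

z = [1]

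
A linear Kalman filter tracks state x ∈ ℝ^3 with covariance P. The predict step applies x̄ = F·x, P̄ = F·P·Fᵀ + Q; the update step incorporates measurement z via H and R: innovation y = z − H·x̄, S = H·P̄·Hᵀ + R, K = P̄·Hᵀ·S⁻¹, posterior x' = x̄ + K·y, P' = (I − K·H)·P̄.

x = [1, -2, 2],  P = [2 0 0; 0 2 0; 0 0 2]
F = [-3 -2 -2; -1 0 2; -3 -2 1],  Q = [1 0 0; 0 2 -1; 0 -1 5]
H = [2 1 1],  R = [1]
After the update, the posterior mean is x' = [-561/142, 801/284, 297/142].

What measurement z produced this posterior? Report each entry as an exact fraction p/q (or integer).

z = [-3]

x̄ = F·x = [-3, 3, 3]
P̄ = F·P·Fᵀ + Q = [35 -2 22; -2 12 9; 22 9 33]
S = H·P̄·Hᵀ + R = [284]
K = P̄·Hᵀ·S⁻¹ = [45/142; 17/284; 43/142]
x' − x̄ = [-135/142, -51/284, -129/142] = K·y
y = (KᵀK)⁻¹·Kᵀ·(x' − x̄) = [-3]
z = y + H·x̄ = [-3] + [0] = [-3]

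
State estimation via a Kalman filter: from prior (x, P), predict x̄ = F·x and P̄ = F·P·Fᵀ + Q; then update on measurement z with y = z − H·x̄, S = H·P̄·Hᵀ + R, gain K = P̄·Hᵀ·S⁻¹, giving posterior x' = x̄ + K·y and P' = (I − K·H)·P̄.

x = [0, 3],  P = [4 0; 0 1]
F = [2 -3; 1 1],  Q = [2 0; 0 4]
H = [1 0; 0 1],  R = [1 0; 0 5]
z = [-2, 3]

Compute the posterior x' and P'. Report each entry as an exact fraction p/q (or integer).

x̄ = F·x = [-9, 3]
P̄ = F·P·Fᵀ + Q = [27 5; 5 9]
y = z − H·x̄ = [7, 0]
S = H·P̄·Hᵀ + R = [28 5; 5 14]
K = P̄·Hᵀ·S⁻¹ = [353/367 5/367; 25/367 227/367]
x' = x̄ + K·y = [-832/367, 1276/367]
P' = (I − K·H)·P̄ = [353/367 25/367; 25/367 1135/367]

x' = [-832/367, 1276/367]
P' = [353/367 25/367; 25/367 1135/367]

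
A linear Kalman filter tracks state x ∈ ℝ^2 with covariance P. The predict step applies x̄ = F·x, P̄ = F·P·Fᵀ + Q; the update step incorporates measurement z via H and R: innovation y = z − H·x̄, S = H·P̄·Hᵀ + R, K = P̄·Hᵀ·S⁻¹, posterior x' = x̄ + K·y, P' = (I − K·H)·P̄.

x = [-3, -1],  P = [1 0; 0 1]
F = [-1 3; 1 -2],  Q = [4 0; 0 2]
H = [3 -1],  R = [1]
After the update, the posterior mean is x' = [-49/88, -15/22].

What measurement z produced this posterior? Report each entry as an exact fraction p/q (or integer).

z = [-1]

x̄ = F·x = [0, -1]
P̄ = F·P·Fᵀ + Q = [14 -7; -7 7]
S = H·P̄·Hᵀ + R = [176]
K = P̄·Hᵀ·S⁻¹ = [49/176; -7/44]
x' − x̄ = [-49/88, 7/22] = K·y
y = (KᵀK)⁻¹·Kᵀ·(x' − x̄) = [-2]
z = y + H·x̄ = [-2] + [1] = [-1]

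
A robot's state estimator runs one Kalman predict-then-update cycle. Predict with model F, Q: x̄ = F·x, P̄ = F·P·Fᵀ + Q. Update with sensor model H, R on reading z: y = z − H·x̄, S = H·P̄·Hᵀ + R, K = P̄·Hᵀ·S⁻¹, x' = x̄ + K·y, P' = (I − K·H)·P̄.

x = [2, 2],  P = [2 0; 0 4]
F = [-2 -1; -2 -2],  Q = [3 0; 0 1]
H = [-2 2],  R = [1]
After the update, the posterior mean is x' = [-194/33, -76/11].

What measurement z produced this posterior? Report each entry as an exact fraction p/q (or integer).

x̄ = F·x = [-6, -8]
P̄ = F·P·Fᵀ + Q = [15 16; 16 25]
S = H·P̄·Hᵀ + R = [33]
K = P̄·Hᵀ·S⁻¹ = [2/33; 6/11]
x' − x̄ = [4/33, 12/11] = K·y
y = (KᵀK)⁻¹·Kᵀ·(x' − x̄) = [2]
z = y + H·x̄ = [2] + [-4] = [-2]

z = [-2]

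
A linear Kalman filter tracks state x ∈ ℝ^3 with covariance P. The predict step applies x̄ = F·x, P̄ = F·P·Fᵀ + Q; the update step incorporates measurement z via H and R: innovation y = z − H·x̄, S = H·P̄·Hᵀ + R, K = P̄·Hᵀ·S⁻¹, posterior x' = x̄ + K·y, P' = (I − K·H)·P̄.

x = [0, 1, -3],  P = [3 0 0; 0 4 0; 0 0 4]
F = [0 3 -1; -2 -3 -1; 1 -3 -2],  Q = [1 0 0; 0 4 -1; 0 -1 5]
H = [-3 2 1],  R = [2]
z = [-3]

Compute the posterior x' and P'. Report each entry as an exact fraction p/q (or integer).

x' = [1110/271, 588/271, 6681/1355]
P' = [1866/271 1863/271 1786/271; 1863/271 3171/271 -655/271; 1786/271 -655/271 33776/1355]

x̄ = F·x = [6, 0, 3]
P̄ = F·P·Fᵀ + Q = [41 -32 -28; -32 56 37; -28 37 60]
y = z − H·x̄ = [12]
S = H·P̄·Hᵀ + R = [1355]
K = P̄·Hᵀ·S⁻¹ = [-43/271; 49/271; 218/1355]
x' = x̄ + K·y = [1110/271, 588/271, 6681/1355]
P' = (I − K·H)·P̄ = [1866/271 1863/271 1786/271; 1863/271 3171/271 -655/271; 1786/271 -655/271 33776/1355]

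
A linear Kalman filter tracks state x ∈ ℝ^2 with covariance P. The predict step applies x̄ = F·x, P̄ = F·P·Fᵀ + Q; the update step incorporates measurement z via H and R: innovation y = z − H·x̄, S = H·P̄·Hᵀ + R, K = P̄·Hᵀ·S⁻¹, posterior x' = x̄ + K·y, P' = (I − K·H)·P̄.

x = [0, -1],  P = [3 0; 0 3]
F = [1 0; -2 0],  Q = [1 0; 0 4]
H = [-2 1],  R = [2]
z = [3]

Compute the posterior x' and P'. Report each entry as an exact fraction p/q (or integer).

x̄ = F·x = [0, 0]
P̄ = F·P·Fᵀ + Q = [4 -6; -6 16]
y = z − H·x̄ = [3]
S = H·P̄·Hᵀ + R = [58]
K = P̄·Hᵀ·S⁻¹ = [-7/29; 14/29]
x' = x̄ + K·y = [-21/29, 42/29]
P' = (I − K·H)·P̄ = [18/29 22/29; 22/29 72/29]

x' = [-21/29, 42/29]
P' = [18/29 22/29; 22/29 72/29]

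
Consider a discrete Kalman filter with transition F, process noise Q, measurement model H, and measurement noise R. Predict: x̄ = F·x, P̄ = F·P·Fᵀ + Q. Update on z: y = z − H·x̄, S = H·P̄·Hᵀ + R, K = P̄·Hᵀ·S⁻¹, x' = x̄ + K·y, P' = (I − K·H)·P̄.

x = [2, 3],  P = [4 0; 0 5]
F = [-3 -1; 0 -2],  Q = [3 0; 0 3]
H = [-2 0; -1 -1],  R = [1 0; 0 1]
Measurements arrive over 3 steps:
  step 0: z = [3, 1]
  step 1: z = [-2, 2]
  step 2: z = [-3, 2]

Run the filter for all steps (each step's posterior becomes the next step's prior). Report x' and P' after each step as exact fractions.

step 0: x̄ = F·x = [-9, -6]
step 0: P̄ = F·P·Fᵀ + Q = [44 10; 10 23]
step 0: y = z − H·x̄ = [-15, -14]
step 0: S = H·P̄·Hᵀ + R = [177 108; 108 88]
step 0: K = P̄·Hᵀ·S⁻¹ = [-239/489 -9/652; 451/978 -1227/1304]
step 0: x' = x̄ + K·y = [-481/326, 167/652]
step 0: P' = (I − K·H)·P̄ = [239/978 -451/1956; -451/1956 4583/3912]
step 1: x̄ = F·x = [2719/652, -167/326]
step 1: P̄ = F·P·Fᵀ + Q = [19511/3912 1877/1956; 1877/1956 7517/978]
step 1: y = z − H·x̄ = [2067/326, 3689/652]
step 1: S = H·P̄·Hᵀ + R = [20489/978 7755/652; 7755/652 20333/1304]
step 1: K = P̄·Hᵀ·S⁻¹ = [-331744/724487 -23265/724487; 285214/724487 -619266/724487]
step 1: x' = x̄ + K·y = [786236/724487, -2066528/724487]
step 1: P' = (I − K·H)·P̄ = [165872/724487 -142607/724487; -142607/724487 761873/724487]
step 2: x̄ = F·x = [-292180/724487, 4133056/724487]
step 2: P̄ = F·P·Fᵀ + Q = [3572540/724487 668104/724487; 668104/724487 5220953/724487]
step 2: y = z − H·x̄ = [-2757821/724487, 5289850/724487]
step 2: S = H·P̄·Hᵀ + R = [15014647/724487 8481288/724487; 8481288/724487 10854188/724487]
step 2: K = P̄·Hᵀ·S⁻¹ = [-14350816/31415179 -1060161/31415179; 12230494/31415179 -106405425/125660716]
step 2: x' = x̄ + K·y = [34217318/31415179, -123138175/62830358]
step 2: P' = (I − K·H)·P̄ = [7175408/31415179 -6115247/31415179; -6115247/31415179 130866413/125660716]

step 0: x' = [-481/326, 167/652], P' = [239/978 -451/1956; -451/1956 4583/3912]
step 1: x' = [786236/724487, -2066528/724487], P' = [165872/724487 -142607/724487; -142607/724487 761873/724487]
step 2: x' = [34217318/31415179, -123138175/62830358], P' = [7175408/31415179 -6115247/31415179; -6115247/31415179 130866413/125660716]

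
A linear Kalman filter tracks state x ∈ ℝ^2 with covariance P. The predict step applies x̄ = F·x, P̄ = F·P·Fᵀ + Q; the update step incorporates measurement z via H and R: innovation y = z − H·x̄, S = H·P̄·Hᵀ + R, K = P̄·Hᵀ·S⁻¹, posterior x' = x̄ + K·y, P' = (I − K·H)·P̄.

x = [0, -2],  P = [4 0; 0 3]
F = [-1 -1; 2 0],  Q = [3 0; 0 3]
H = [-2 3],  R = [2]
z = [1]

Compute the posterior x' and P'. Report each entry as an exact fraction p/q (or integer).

x' = [398/309, 365/309]
P' = [1154/309 740/309; 740/309 542/309]

x̄ = F·x = [2, 0]
P̄ = F·P·Fᵀ + Q = [10 -8; -8 19]
y = z − H·x̄ = [5]
S = H·P̄·Hᵀ + R = [309]
K = P̄·Hᵀ·S⁻¹ = [-44/309; 73/309]
x' = x̄ + K·y = [398/309, 365/309]
P' = (I − K·H)·P̄ = [1154/309 740/309; 740/309 542/309]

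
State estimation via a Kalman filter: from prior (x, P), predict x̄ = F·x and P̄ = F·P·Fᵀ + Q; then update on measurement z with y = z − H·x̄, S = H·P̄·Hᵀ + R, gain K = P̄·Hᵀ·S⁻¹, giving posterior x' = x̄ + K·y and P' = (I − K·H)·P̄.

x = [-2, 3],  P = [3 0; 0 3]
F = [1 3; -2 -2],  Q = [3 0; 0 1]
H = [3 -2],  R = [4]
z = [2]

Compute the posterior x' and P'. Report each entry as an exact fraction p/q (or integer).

x' = [1442/689, 1428/689]
P' = [1128/689 1398/689; 1398/689 2341/689]

x̄ = F·x = [7, -2]
P̄ = F·P·Fᵀ + Q = [33 -24; -24 25]
y = z − H·x̄ = [-23]
S = H·P̄·Hᵀ + R = [689]
K = P̄·Hᵀ·S⁻¹ = [147/689; -122/689]
x' = x̄ + K·y = [1442/689, 1428/689]
P' = (I − K·H)·P̄ = [1128/689 1398/689; 1398/689 2341/689]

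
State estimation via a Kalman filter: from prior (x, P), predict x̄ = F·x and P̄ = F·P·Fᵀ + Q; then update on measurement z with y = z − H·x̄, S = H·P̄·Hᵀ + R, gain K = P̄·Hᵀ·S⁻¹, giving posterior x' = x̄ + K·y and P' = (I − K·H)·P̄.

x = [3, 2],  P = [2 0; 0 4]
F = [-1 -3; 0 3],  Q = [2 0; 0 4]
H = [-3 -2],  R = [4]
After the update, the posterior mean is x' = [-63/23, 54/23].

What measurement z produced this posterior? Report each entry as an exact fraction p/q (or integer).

z = [3]

x̄ = F·x = [-9, 6]
P̄ = F·P·Fᵀ + Q = [40 -36; -36 40]
S = H·P̄·Hᵀ + R = [92]
K = P̄·Hᵀ·S⁻¹ = [-12/23; 7/23]
x' − x̄ = [144/23, -84/23] = K·y
y = (KᵀK)⁻¹·Kᵀ·(x' − x̄) = [-12]
z = y + H·x̄ = [-12] + [15] = [3]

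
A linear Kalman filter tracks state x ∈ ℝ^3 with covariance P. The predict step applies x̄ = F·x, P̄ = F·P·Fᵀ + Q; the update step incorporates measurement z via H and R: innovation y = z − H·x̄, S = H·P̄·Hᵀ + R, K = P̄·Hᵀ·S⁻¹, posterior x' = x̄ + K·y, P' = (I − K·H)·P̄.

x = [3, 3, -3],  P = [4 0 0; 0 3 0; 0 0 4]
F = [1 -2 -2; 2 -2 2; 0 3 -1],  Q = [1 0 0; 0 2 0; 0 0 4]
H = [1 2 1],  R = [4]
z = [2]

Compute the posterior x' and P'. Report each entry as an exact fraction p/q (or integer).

x̄ = F·x = [3, -6, 12]
P̄ = F·P·Fᵀ + Q = [33 4 -10; 4 46 -26; -10 -26 35]
y = z − H·x̄ = [-1]
S = H·P̄·Hᵀ + R = [148]
K = P̄·Hᵀ·S⁻¹ = [31/148; 35/74; -27/148]
x' = x̄ + K·y = [413/148, -479/74, 1803/148]
P' = (I − K·H)·P̄ = [3923/148 -789/74 -643/148; -789/74 477/37 -979/74; -643/148 -979/74 4451/148]

x' = [413/148, -479/74, 1803/148]
P' = [3923/148 -789/74 -643/148; -789/74 477/37 -979/74; -643/148 -979/74 4451/148]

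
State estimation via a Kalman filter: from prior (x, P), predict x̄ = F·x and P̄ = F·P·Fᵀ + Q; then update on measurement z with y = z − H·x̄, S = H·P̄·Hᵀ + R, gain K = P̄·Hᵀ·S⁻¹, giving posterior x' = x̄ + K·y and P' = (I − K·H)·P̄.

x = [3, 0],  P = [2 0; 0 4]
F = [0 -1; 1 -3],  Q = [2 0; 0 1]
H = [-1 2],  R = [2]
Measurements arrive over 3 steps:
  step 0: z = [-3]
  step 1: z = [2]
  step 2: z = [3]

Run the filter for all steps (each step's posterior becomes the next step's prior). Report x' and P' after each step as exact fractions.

step 0: x̄ = F·x = [0, 3]
step 0: P̄ = F·P·Fᵀ + Q = [6 12; 12 39]
step 0: y = z − H·x̄ = [-9]
step 0: S = H·P̄·Hᵀ + R = [116]
step 0: K = P̄·Hᵀ·S⁻¹ = [9/58; 33/58]
step 0: x' = x̄ + K·y = [-81/58, -123/58]
step 0: P' = (I − K·H)·P̄ = [93/29 51/29; 51/29 42/29]
step 1: x̄ = F·x = [123/58, 144/29]
step 1: P̄ = F·P·Fᵀ + Q = [100/29 75/29; 75/29 194/29]
step 1: y = z − H·x̄ = [-337/58]
step 1: S = H·P̄·Hᵀ + R = [634/29]
step 1: K = P̄·Hᵀ·S⁻¹ = [25/317; 313/634]
step 1: x' = x̄ + K·y = [527/317, 2659/1268]
step 1: P' = (I − K·H)·P̄ = [1050/317 550/317; 550/317 863/634]
step 2: x̄ = F·x = [-2659/1268, -5869/1268]
step 2: P̄ = F·P·Fᵀ + Q = [2131/634 1489/634; 1489/634 3901/634]
step 2: y = z − H·x̄ = [12883/1268]
step 2: S = H·P̄·Hᵀ + R = [13047/634]
step 2: K = P̄·Hᵀ·S⁻¹ = [847/13047; 6313/13047]
step 2: x' = x̄ + K·y = [-18754/13047, 3752/13047]
step 2: P' = (I − K·H)·P̄ = [42722/13047 22208/13047; 22208/13047 17417/13047]

step 0: x' = [-81/58, -123/58], P' = [93/29 51/29; 51/29 42/29]
step 1: x' = [527/317, 2659/1268], P' = [1050/317 550/317; 550/317 863/634]
step 2: x' = [-18754/13047, 3752/13047], P' = [42722/13047 22208/13047; 22208/13047 17417/13047]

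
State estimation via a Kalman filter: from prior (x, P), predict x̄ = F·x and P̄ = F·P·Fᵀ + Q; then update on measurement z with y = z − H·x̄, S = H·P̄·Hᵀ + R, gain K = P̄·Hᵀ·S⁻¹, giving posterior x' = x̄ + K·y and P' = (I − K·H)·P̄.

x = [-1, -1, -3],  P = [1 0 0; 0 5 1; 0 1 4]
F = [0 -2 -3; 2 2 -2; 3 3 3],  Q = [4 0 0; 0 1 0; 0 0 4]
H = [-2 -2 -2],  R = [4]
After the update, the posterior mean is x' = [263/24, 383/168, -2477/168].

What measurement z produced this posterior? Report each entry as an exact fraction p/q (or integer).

z = [3]

x̄ = F·x = [11, 2, -15]
P̄ = F·P·Fᵀ + Q = [72 2 -81; 2 33 12; -81 12 112]
S = H·P̄·Hᵀ + R = [336]
K = P̄·Hᵀ·S⁻¹ = [1/24; -47/168; -43/168]
x' − x̄ = [-1/24, 47/168, 43/168] = K·y
y = (KᵀK)⁻¹·Kᵀ·(x' − x̄) = [-1]
z = y + H·x̄ = [-1] + [4] = [3]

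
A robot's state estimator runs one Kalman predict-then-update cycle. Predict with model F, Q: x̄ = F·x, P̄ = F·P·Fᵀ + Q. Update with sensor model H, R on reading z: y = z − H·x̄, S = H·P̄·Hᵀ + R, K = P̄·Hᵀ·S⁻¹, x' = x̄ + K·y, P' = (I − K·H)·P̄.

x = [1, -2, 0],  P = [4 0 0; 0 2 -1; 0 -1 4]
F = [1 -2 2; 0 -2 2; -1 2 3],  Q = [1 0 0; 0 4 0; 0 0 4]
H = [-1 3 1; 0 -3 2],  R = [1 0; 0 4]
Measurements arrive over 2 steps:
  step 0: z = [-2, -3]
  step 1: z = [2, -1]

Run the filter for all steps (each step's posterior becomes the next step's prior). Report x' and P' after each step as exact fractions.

step 0: x̄ = F·x = [5, 4, -5]
step 0: P̄ = F·P·Fᵀ + Q = [37 32 14; 32 36 18; 14 18 40]
step 0: y = z − H·x̄ = [-4, 19]
step 0: S = H·P̄·Hᵀ + R = [290 -122; -122 272]
step 0: K = P̄·Hᵀ·S⁻¹ = [2890/15999 -5407/31998; 4196/15999 -2353/15999; 6233/15999 4325/15999]
step 0: x' = x̄ + K·y = [11379/10666, 835/5333, -7584/5333]
step 0: P' = (I − K·H)·P̄ = [197155/15999 45656/15999 63077/15999; 45656/15999 12124/15999 13480/15999; 63077/15999 13480/15999 28870/15999]
step 1: x̄ = F·x = [-22297/10666, -16838/5333, -53543/10666]
step 1: P̄ = F·P·Fᵀ + Q = [338974/15999 30326/5333 48770/5333; 30326/5333 40044/5333 20974/5333; 48770/5333 20974/5333 56717/5333]
step 1: y = z − H·x̄ = [76803/5333, -2304/5333]
step 1: S = H·P̄·Hᵀ + R = [1145356/15999 -190602/5333; -190602/5333 356908/5333]
step 1: K = P̄·Hᵀ·S⁻¹ = [1518901/14053973 1069541/14053973; 3464688/14053973 -1228382/14053973; 4911129/14053973 9223471/28107946]
step 1: x' = x̄ + K·y = [-15934291/28107946, 6054346/14053973, -3630953/28107946]
step 1: P' = (I − K·H)·P̄ = [288827694/14053973 64046114/14053973 98208253/14053973; 64046114/14053973 15548348/14053973 20865758/14053973; 98208253/14053973 20865758/14053973 40522108/14053973]

step 0: x' = [11379/10666, 835/5333, -7584/5333], P' = [197155/15999 45656/15999 63077/15999; 45656/15999 12124/15999 13480/15999; 63077/15999 13480/15999 28870/15999]
step 1: x' = [-15934291/28107946, 6054346/14053973, -3630953/28107946], P' = [288827694/14053973 64046114/14053973 98208253/14053973; 64046114/14053973 15548348/14053973 20865758/14053973; 98208253/14053973 20865758/14053973 40522108/14053973]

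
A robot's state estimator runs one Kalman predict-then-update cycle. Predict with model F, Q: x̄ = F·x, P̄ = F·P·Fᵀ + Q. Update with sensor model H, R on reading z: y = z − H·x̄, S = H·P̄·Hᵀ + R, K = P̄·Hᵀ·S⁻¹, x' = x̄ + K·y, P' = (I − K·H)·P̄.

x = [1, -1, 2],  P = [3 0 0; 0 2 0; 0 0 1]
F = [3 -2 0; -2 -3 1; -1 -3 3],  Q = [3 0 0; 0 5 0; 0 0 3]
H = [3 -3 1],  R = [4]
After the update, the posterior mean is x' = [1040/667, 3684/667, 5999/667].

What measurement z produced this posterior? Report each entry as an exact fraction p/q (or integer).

z = [-3]

x̄ = F·x = [5, 3, 8]
P̄ = F·P·Fᵀ + Q = [38 -6 3; -6 36 27; 3 27 33]
S = H·P̄·Hᵀ + R = [667]
K = P̄·Hᵀ·S⁻¹ = [135/667; -99/667; -39/667]
x' − x̄ = [-2295/667, 1683/667, 663/667] = K·y
y = (KᵀK)⁻¹·Kᵀ·(x' − x̄) = [-17]
z = y + H·x̄ = [-17] + [14] = [-3]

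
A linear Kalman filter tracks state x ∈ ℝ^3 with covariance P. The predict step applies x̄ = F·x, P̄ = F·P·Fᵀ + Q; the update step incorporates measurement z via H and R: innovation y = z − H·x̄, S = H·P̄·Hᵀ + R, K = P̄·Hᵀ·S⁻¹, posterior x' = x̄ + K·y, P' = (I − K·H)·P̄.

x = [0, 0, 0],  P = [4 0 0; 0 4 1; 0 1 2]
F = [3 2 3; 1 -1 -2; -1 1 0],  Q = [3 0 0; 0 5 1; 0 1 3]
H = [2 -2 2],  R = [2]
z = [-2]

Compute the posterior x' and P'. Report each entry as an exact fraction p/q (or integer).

x̄ = F·x = [0, 0, 0]
P̄ = F·P·Fᵀ + Q = [85 -15 -1; -15 25 -9; -1 -9 11]
y = z − H·x̄ = [-2]
S = H·P̄·Hᵀ + R = [670]
K = P̄·Hᵀ·S⁻¹ = [99/335; -49/335; 19/335]
x' = x̄ + K·y = [-198/335, 98/335, -38/335]
P' = (I − K·H)·P̄ = [8873/335 4677/335 -4097/335; 4677/335 3573/335 -1153/335; -4097/335 -1153/335 2963/335]

x' = [-198/335, 98/335, -38/335]
P' = [8873/335 4677/335 -4097/335; 4677/335 3573/335 -1153/335; -4097/335 -1153/335 2963/335]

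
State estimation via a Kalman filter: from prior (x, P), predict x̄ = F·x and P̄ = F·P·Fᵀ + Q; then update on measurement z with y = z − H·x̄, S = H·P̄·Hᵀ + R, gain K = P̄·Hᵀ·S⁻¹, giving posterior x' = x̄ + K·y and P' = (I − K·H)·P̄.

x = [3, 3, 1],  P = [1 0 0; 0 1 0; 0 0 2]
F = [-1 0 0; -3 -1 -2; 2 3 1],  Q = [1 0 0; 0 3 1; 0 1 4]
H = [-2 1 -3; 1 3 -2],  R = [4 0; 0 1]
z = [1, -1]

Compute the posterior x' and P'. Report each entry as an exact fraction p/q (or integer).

x' = [-1321/1232, 593/1232, 2687/3696]
P' = [3767/3696 -1069/1232 -3107/3696; -1069/1232 1461/1232 1465/1232; -3107/3696 1465/1232 4999/3696]

x̄ = F·x = [-3, -14, 16]
P̄ = F·P·Fᵀ + Q = [2 3 -2; 3 21 -12; -2 -12 19]
y = z − H·x̄ = [57, 76]
S = H·P̄·Hᵀ + R = [240 288; 288 438]
K = P̄·Hᵀ·S⁻¹ = [-355/3696 15/154; -199/1232 24/77; -1097/3696 5/231]
x' = x̄ + K·y = [-1321/1232, 593/1232, 2687/3696]
P' = (I − K·H)·P̄ = [3767/3696 -1069/1232 -3107/3696; -1069/1232 1461/1232 1465/1232; -3107/3696 1465/1232 4999/3696]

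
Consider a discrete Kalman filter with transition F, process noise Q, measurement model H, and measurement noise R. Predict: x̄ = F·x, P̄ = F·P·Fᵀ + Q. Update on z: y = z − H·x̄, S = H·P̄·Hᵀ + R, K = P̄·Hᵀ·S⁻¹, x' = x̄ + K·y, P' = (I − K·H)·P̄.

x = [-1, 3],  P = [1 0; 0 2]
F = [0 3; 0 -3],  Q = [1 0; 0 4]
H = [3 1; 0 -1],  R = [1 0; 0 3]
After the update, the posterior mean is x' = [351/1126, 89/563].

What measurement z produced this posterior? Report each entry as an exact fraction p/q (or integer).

z = [1, -1]

x̄ = F·x = [9, -9]
P̄ = F·P·Fᵀ + Q = [19 -18; -18 22]
S = H·P̄·Hᵀ + R = [86 32; 32 25]
K = P̄·Hᵀ·S⁻¹ = [399/1126 150/563; -48/563 -434/563]
x' − x̄ = [-9783/1126, 5156/563] = K·y
y = (KᵀK)⁻¹·Kᵀ·(x' − x̄) = [-17, -10]
z = y + H·x̄ = [-17, -10] + [18, 9] = [1, -1]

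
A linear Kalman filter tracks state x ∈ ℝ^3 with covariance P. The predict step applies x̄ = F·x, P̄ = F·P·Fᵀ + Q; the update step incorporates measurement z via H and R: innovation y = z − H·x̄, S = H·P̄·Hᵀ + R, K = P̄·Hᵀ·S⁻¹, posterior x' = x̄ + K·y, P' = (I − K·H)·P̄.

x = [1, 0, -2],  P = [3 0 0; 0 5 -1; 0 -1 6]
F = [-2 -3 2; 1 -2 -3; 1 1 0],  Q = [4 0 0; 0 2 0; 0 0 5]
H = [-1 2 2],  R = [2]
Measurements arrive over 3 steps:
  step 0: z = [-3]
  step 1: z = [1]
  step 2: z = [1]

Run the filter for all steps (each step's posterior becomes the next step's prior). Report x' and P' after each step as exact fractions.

step 0: x' = [1143/547, 254/547, -478/547], P' = [21730/547 16012/547 -5324/547; 16012/547 16200/547 -8051/547; -5324/547 -8051/547 5430/547]
step 1: x' = [973493/332777, 1959565/665554, -324916/332777], P' = [4240758/332777 1130496/332777 810372/332777; 1130496/332777 14196401/1996662 -5358398/998331; 810372/332777 -5358398/998331 6759523/998331]
step 2: x' = [-222019703/86810303, -170203737/86810303, 4585596/3774361], P' = [1056010966/86810303 229023326/86810303 11053300/3774361; 229023326/86810303 12207677805/1649395757 -431112482/71712859; 11053300/3774361 -431112482/71712859 548342643/71712859]

step 0: x̄ = F·x = [-6, 7, 1]
step 0: P̄ = F·P·Fᵀ + Q = [97 -17 -23; -17 67 -4; -23 -4 13]
step 0: y = z − H·x̄ = [-25]
step 0: S = H·P̄·Hᵀ + R = [547]
step 0: K = P̄·Hᵀ·S⁻¹ = [-177/547; 143/547; 41/547]
step 0: x' = x̄ + K·y = [1143/547, 254/547, -478/547]
step 0: P' = (I − K·H)·P̄ = [21730/547 16012/547 -5324/547; 16012/547 16200/547 -8051/547; -5324/547 -8051/547 5430/547]
step 1: x̄ = F·x = [-4004/547, 2069/547, 1397/547]
step 1: P̄ = F·P·Fᵀ + Q = [587976/547 -45675/547 -198870/547; -45675/547 7778/547 13443/547; -198870/547 13443/547 72689/547]
step 1: y = z − H·x̄ = [-10389/547]
step 1: S = H·P̄·Hᵀ + R = [1996662/547]
step 1: K = P̄·Hᵀ·S⁻¹ = [-179511/332777; 88117/1996662; 185567/998331]
step 1: x' = x̄ + K·y = [973493/332777, 1959565/665554, -324916/332777]
step 1: P' = (I − K·H)·P̄ = [4240758/332777 1130496/332777 810372/332777; 1130496/332777 14196401/1996662 -5358398/998331; 810372/332777 -5358398/998331 6759523/998331]
step 2: x̄ = F·x = [-11072331/665554, -11324/332777, 3906551/665554]
step 2: P̄ = F·P·Fᵀ + Q = [462708041/1996662 -27364057/998331 -139102307/1996662; -27364057/998331 11494021/998331 3916231/998331; -139102307/1996662 3916231/998331 63190211/1996662]
step 2: y = z − H·x̄ = [-18174583/665554]
step 2: S = H·P̄·Hᵀ + R = [1649395757/1996662]
step 2: K = P̄·Hᵀ·S⁻¹ = [-44756257/86810303; 116369122/1649395757; 12223811/71712859]
step 2: x' = x̄ + K·y = [-222019703/86810303, -170203737/86810303, 4585596/3774361]
step 2: P' = (I − K·H)·P̄ = [1056010966/86810303 229023326/86810303 11053300/3774361; 229023326/86810303 12207677805/1649395757 -431112482/71712859; 11053300/3774361 -431112482/71712859 548342643/71712859]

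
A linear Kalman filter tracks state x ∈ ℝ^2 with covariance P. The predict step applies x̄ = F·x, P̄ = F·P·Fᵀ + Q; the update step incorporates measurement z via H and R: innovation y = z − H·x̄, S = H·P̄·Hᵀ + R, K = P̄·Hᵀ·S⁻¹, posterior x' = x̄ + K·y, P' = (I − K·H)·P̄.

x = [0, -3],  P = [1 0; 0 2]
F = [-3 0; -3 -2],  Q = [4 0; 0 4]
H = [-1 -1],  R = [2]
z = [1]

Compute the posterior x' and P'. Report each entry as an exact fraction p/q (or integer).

x̄ = F·x = [0, 6]
P̄ = F·P·Fᵀ + Q = [13 9; 9 21]
y = z − H·x̄ = [7]
S = H·P̄·Hᵀ + R = [54]
K = P̄·Hᵀ·S⁻¹ = [-11/27; -5/9]
x' = x̄ + K·y = [-77/27, 19/9]
P' = (I − K·H)·P̄ = [109/27 -29/9; -29/9 13/3]

x' = [-77/27, 19/9]
P' = [109/27 -29/9; -29/9 13/3]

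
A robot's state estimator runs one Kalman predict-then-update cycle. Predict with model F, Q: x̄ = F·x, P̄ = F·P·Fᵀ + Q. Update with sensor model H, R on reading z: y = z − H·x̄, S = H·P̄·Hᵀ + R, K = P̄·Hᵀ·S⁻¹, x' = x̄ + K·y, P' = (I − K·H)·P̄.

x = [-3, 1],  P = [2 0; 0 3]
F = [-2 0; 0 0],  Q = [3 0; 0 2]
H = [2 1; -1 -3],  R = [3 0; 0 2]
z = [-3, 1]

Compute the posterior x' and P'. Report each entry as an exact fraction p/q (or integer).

x̄ = F·x = [6, 0]
P̄ = F·P·Fᵀ + Q = [11 0; 0 2]
y = z − H·x̄ = [-15, 7]
S = H·P̄·Hᵀ + R = [49 -28; -28 31]
K = P̄·Hᵀ·S⁻¹ = [374/735 11/105; -106/735 -34/105]
x' = x̄ + K·y = [-661/735, -76/735]
P' = (I − K·H)·P̄ = [704/735 -286/735; -286/735 254/735]

x' = [-661/735, -76/735]
P' = [704/735 -286/735; -286/735 254/735]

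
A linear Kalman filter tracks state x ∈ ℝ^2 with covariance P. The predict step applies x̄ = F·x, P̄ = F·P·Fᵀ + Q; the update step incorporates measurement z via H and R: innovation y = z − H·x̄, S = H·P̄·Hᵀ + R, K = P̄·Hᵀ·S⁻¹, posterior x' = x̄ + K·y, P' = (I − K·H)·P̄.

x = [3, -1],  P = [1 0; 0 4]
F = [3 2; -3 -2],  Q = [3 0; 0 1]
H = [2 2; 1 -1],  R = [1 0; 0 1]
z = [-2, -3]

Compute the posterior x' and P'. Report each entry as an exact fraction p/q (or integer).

x̄ = F·x = [7, -7]
P̄ = F·P·Fᵀ + Q = [28 -25; -25 26]
y = z − H·x̄ = [-2, -17]
S = H·P̄·Hᵀ + R = [17 4; 4 105]
K = P̄·Hᵀ·S⁻¹ = [418/1769 877/1769; 414/1769 -875/1769]
x' = x̄ + K·y = [-3362/1769, 1664/1769]
P' = (I − K·H)·P̄ = [543/1769 -334/1769; -334/1769 541/1769]

x' = [-3362/1769, 1664/1769]
P' = [543/1769 -334/1769; -334/1769 541/1769]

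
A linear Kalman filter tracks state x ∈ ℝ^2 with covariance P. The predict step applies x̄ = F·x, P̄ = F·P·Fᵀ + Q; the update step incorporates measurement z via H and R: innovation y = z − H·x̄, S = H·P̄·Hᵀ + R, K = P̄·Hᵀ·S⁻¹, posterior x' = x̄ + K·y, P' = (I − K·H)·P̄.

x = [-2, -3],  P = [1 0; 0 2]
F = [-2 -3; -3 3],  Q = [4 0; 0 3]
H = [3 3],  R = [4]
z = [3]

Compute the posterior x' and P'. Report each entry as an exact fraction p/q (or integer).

x' = [1331/146, -1167/146]
P' = [1457/73 -1443/73; -1443/73 1461/73]

x̄ = F·x = [13, -3]
P̄ = F·P·Fᵀ + Q = [26 -12; -12 30]
y = z − H·x̄ = [-27]
S = H·P̄·Hᵀ + R = [292]
K = P̄·Hᵀ·S⁻¹ = [21/146; 27/146]
x' = x̄ + K·y = [1331/146, -1167/146]
P' = (I − K·H)·P̄ = [1457/73 -1443/73; -1443/73 1461/73]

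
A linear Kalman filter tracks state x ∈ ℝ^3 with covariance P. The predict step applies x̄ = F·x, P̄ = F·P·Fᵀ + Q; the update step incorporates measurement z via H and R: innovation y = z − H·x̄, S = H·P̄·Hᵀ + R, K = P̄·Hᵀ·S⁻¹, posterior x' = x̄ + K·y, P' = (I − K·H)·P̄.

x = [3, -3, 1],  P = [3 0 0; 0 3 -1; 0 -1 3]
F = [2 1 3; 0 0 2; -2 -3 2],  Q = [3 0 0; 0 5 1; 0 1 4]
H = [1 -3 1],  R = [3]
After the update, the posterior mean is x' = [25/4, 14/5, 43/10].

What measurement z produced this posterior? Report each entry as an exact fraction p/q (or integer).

x̄ = F·x = [6, 2, 5]
P̄ = F·P·Fᵀ + Q = [39 16 4; 16 17 19; 4 19 67]
S = H·P̄·Hᵀ + R = [60]
K = P̄·Hᵀ·S⁻¹ = [-1/12; -4/15; 7/30]
x' − x̄ = [1/4, 4/5, -7/10] = K·y
y = (KᵀK)⁻¹·Kᵀ·(x' − x̄) = [-3]
z = y + H·x̄ = [-3] + [5] = [2]

z = [2]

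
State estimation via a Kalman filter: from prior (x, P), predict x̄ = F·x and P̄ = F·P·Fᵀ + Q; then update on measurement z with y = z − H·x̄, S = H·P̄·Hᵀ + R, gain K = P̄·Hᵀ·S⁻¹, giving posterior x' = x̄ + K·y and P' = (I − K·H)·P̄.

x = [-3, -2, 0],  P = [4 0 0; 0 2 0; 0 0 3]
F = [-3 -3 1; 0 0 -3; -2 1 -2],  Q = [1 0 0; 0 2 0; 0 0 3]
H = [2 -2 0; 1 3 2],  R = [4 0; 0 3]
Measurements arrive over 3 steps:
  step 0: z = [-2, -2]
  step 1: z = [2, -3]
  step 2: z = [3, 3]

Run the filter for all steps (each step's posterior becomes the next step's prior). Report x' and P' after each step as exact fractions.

step 0: x̄ = F·x = [15, 0, 4]
step 0: P̄ = F·P·Fᵀ + Q = [58 -9 12; -9 29 18; 12 18 33]
step 0: y = z − H·x̄ = [-32, -25]
step 0: S = H·P̄·Hᵀ + R = [424 -118; -118 664]
step 0: K = P̄·Hᵀ·S⁻¹ = [15911/44602 3261/22301; -9253/66903 9842/66903; 634/22301 4546/22301]
step 0: x' = x̄ + K·y = [-1586/22301, 16682/22301, -44734/22301]
step 0: P' = (I − K·H)·P̄ = [48066/22301 32155/22301 -67374/22301; 32155/22301 114971/66903 -68642/22301; -67374/22301 -68642/22301 143469/22301]
step 1: x̄ = F·x = [-90022/22301, 134202/22301, 109322/22301]
step 1: P̄ = F·P·Fᵀ + Q = [2338163/22301 -1654551/22301 -767038/22301; -1654551/22301 1335823/22301 662496/22301; -767038/22301 662496/22301 1434968/66903]
step 1: y = z − H·x̄ = [493050/22301, -598131/22301]
step 1: S = H·P̄·Hᵀ + R = [28021556/22301 -15674952/22301; -15674952/22301 33885773/66903]
step 1: K = P̄·Hᵀ·S⁻¹ = [840650737/2381280269 289685070/2381280269; -333046511/2381280269 313197498/2381280269; 61610077/2381280269 544477102/2381280269]
step 1: x' = x̄ + K·y = [1203785162/2381280269, -1433529450/2381280269, -1567887694/2381280269]
step 1: P' = (I − K·H)·P̄ = [2682823731/2381280269 1001522257/2381280269 -2409167646/2381280269; 1001522257/2381280269 1667615279/2381280269 -2532387800/2381280269; -2409167646/2381280269 -2532387800/2381280269 5819881176/2381280269]
step 2: x̄ = F·x = [-878654830/2381280269, 4703663082/2381280269, -705324386/2381280269]
step 2: P̄ = F·P·Fᵀ + Q = [95031845837/2381280269 -61933642542/2381280269 -24904484216/2381280269; -61933642542/2381280269 57141491122/2381280269 28061444580/2381280269; -24904484216/2381280269 28061444580/2381280269 29672396718/2381280269]
step 2: y = z − H·x̄ = [18308476631/2381280269, -4677844837/2381280269]
step 2: S = H·P̄·Hᵀ + R = [1113687609248/2381280269 -612383540410/2381280269; -612383540410/2381280269 600656236458/2381280269]
step 2: K = P̄·Hᵀ·S⁻¹ = [21517188934633/61716760354118 3746527738947/30858380177059; -4370267502984/30858380177059 4052719509152/30858380177059; 946460193164/30858380177059 7059214101860/30858380177059]
step 2: x' = x̄ + K·y = [127942886136945/61716760354118, 19391455398590/30858380177059, -15730543124190/30858380177059]
step 2: P' = (I − K·H)·P̄ = [34331247691527/30858380177059 12814058756894/30858380177059 -30766920372684/30858380177059; 12814058756894/30858380177059 21554593762862/30858380177059 -32659840759012/30858380177059; -30766920372684/30858380177059 -32659840759012/30858380177059 74962042477650/30858380177059]

step 0: x' = [-1586/22301, 16682/22301, -44734/22301], P' = [48066/22301 32155/22301 -67374/22301; 32155/22301 114971/66903 -68642/22301; -67374/22301 -68642/22301 143469/22301]
step 1: x' = [1203785162/2381280269, -1433529450/2381280269, -1567887694/2381280269], P' = [2682823731/2381280269 1001522257/2381280269 -2409167646/2381280269; 1001522257/2381280269 1667615279/2381280269 -2532387800/2381280269; -2409167646/2381280269 -2532387800/2381280269 5819881176/2381280269]
step 2: x' = [127942886136945/61716760354118, 19391455398590/30858380177059, -15730543124190/30858380177059], P' = [34331247691527/30858380177059 12814058756894/30858380177059 -30766920372684/30858380177059; 12814058756894/30858380177059 21554593762862/30858380177059 -32659840759012/30858380177059; -30766920372684/30858380177059 -32659840759012/30858380177059 74962042477650/30858380177059]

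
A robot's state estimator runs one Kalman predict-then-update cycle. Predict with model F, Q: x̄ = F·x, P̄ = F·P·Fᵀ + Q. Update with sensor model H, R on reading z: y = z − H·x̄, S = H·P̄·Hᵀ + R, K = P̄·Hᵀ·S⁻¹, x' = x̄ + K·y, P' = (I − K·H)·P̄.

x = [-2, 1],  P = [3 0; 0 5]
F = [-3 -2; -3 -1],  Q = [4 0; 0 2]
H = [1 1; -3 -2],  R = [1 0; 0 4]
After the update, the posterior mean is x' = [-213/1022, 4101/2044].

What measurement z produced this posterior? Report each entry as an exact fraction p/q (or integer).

z = [2, -3]

x̄ = F·x = [4, 5]
P̄ = F·P·Fᵀ + Q = [51 37; 37 34]
S = H·P̄·Hᵀ + R = [160 -406; -406 1043]
K = P̄·Hᵀ·S⁻¹ = [-27/146 -148/511; 197/292 93/1022]
x' − x̄ = [-4301/1022, -6119/2044] = K·y
y = (KᵀK)⁻¹·Kᵀ·(x' − x̄) = [-7, 19]
z = y + H·x̄ = [-7, 19] + [9, -22] = [2, -3]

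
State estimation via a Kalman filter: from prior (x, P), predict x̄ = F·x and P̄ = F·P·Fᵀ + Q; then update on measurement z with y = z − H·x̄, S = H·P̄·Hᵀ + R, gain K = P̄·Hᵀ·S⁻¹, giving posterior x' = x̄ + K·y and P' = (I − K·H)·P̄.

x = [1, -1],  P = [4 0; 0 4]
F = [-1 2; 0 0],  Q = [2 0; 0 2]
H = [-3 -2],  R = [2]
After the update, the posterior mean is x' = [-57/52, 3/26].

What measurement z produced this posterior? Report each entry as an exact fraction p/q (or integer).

z = [3]

x̄ = F·x = [-3, 0]
P̄ = F·P·Fᵀ + Q = [22 0; 0 2]
S = H·P̄·Hᵀ + R = [208]
K = P̄·Hᵀ·S⁻¹ = [-33/104; -1/52]
x' − x̄ = [99/52, 3/26] = K·y
y = (KᵀK)⁻¹·Kᵀ·(x' − x̄) = [-6]
z = y + H·x̄ = [-6] + [9] = [3]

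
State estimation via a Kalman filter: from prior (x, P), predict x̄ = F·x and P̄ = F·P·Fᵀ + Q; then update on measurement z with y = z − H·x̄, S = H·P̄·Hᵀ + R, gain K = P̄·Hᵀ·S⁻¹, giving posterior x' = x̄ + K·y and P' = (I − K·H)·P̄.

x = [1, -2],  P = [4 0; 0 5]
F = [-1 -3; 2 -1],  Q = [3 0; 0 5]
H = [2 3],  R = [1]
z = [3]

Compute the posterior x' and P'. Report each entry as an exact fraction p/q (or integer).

x' = [260/527, 360/527]
P' = [11779/527 -7811/527; -7811/527 5238/527]

x̄ = F·x = [5, 4]
P̄ = F·P·Fᵀ + Q = [52 7; 7 26]
y = z − H·x̄ = [-19]
S = H·P̄·Hᵀ + R = [527]
K = P̄·Hᵀ·S⁻¹ = [125/527; 92/527]
x' = x̄ + K·y = [260/527, 360/527]
P' = (I − K·H)·P̄ = [11779/527 -7811/527; -7811/527 5238/527]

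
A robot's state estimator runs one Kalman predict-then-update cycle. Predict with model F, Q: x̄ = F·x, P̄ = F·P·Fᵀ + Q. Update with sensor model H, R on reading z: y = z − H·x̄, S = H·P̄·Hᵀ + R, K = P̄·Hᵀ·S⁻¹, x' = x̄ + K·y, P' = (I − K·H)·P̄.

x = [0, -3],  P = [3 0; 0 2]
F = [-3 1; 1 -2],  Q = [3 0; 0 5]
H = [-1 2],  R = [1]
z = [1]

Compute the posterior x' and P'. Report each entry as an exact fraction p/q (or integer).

x' = [365/149, 264/149]
P' = [1404/149 673/149; 673/149 359/149]

x̄ = F·x = [-3, 6]
P̄ = F·P·Fᵀ + Q = [32 -13; -13 16]
y = z − H·x̄ = [-14]
S = H·P̄·Hᵀ + R = [149]
K = P̄·Hᵀ·S⁻¹ = [-58/149; 45/149]
x' = x̄ + K·y = [365/149, 264/149]
P' = (I − K·H)·P̄ = [1404/149 673/149; 673/149 359/149]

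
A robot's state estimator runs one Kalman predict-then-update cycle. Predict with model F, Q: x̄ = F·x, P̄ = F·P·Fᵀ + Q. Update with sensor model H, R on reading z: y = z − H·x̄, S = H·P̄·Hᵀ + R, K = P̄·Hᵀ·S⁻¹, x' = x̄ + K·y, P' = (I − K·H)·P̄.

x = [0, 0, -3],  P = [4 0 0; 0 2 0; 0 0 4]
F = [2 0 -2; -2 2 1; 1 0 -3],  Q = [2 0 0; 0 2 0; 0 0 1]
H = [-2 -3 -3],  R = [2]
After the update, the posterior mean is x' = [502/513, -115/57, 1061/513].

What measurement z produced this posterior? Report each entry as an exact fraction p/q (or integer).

z = [-2]

x̄ = F·x = [6, -3, 9]
P̄ = F·P·Fᵀ + Q = [34 -24 32; -24 30 -20; 32 -20 41]
S = H·P̄·Hᵀ + R = [513]
K = P̄·Hᵀ·S⁻¹ = [-92/513; 2/57; -127/513]
x' − x̄ = [-2576/513, 56/57, -3556/513] = K·y
y = (KᵀK)⁻¹·Kᵀ·(x' − x̄) = [28]
z = y + H·x̄ = [28] + [-30] = [-2]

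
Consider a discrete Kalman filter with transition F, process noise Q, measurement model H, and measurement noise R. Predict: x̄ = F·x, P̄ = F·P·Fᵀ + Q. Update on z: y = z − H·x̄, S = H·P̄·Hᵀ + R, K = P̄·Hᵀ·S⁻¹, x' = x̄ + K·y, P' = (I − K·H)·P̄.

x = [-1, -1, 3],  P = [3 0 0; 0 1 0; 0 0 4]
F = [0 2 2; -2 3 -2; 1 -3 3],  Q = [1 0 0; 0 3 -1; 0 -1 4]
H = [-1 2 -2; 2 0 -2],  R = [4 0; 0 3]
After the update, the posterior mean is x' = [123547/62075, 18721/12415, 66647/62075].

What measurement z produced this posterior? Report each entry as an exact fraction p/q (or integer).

z = [-1, 2]

x̄ = F·x = [4, -7, 11]
P̄ = F·P·Fᵀ + Q = [21 -10 18; -10 40 -40; 18 -40 52]
S = H·P̄·Hᵀ + R = [825 250; 250 151]
K = P̄·Hᵀ·S⁻¹ = [-13127/62075 968/2483; 2134/12415 280/2483; -13502/62075 -224/2483]
x' − x̄ = [-124753/62075, 105626/12415, -616178/62075] = K·y
y = (KᵀK)⁻¹·Kᵀ·(x' − x̄) = [39, 16]
z = y + H·x̄ = [39, 16] + [-40, -14] = [-1, 2]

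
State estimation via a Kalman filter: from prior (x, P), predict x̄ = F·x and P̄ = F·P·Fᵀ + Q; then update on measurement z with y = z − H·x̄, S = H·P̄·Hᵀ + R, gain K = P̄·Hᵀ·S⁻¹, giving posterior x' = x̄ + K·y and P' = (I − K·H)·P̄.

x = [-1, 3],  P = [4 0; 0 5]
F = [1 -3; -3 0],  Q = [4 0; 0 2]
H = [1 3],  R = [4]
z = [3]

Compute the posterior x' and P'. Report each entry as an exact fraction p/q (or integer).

x̄ = F·x = [-10, 3]
P̄ = F·P·Fᵀ + Q = [53 -12; -12 38]
y = z − H·x̄ = [4]
S = H·P̄·Hᵀ + R = [327]
K = P̄·Hᵀ·S⁻¹ = [17/327; 34/109]
x' = x̄ + K·y = [-3202/327, 463/109]
P' = (I − K·H)·P̄ = [17042/327 -1886/109; -1886/109 674/109]

x' = [-3202/327, 463/109]
P' = [17042/327 -1886/109; -1886/109 674/109]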